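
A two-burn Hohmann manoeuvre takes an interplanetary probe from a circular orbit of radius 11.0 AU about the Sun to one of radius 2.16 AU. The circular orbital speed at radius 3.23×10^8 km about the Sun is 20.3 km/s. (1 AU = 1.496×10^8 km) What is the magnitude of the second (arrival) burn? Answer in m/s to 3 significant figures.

Δv₂ = 5950 m/s

From the circular-orbit relation v² = μ/r at r = 3.23×10^8 km: μ = v²r = (20.3)² × 3.23×10^8 = 1.33105×10^11 km³/s².
In km: r₁ = 11.0 × 1.496×10^8 = 1.6456×10^9 km; r₂ = 2.16 × 1.496×10^8 = 3.23136×10^8 km.
Semi-major axis of the transfer orbit: a_t = (1.6456×10^9 + 3.23136×10^8)/2 = 9.84368×10^8 km.
On the circular orbit at r = 3.23136×10^8 km, v_c = √(μ/r) = 20.2957 km/s.
Vis-viva on the transfer ellipse at r = 3.23136×10^8 km gives v_t = √[μ(2/r − 1/a_t)] = 26.2415 km/s.
Δv₂ = |v_t − v_c| = |26.2415 − 20.2957| = 5.946 km/s.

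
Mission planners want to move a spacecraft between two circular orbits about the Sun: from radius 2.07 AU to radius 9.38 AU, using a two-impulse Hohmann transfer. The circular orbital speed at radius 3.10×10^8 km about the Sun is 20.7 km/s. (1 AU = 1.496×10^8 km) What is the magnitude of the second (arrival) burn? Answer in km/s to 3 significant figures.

Δv₂ = 3.88 km/s

From the circular-orbit relation v² = μ/r at r = 3.10×10^8 km: μ = v²r = (20.7)² × 3.10×10^8 = 1.32832×10^11 km³/s².
In km: r₁ = 2.07 × 1.496×10^8 = 3.09672×10^8 km; r₂ = 9.38 × 1.496×10^8 = 1.403248×10^9 km.
The Hohmann ellipse has a_t = (r₁ + r₂)/2 = 8.5646×10^8 km.
On the circular orbit at r = 1.403248×10^9 km, v_c = √(μ/r) = 9.729 km/s.
Vis-viva on the transfer ellipse at r = 1.403248×10^9 km gives v_t = √[μ(2/r − 1/a_t)] = 5.850 km/s.
Δv₂ = |v_t − v_c| = |5.850 − 9.729| = 3.879 km/s.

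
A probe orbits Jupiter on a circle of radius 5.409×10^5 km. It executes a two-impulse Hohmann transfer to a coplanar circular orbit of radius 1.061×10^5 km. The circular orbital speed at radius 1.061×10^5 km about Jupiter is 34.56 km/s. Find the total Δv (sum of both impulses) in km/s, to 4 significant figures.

From the circular-orbit relation v² = μ/r at r = 1.061×10^5 km: μ = v²r = (34.56)² × 1.061×10^5 = 1.26725×10^8 km³/s².
Transfer-ellipse semi-major axis a_t = (r₁ + r₂)/2 = (5.409×10^5 + 1.061×10^5)/2 = 3.235×10^5 km.
At r₁ the circular-orbit speed is v₁ = √(μ/r₁) = 15.3064 km/s.
On the transfer ellipse at r₁, v² = μ(2/r − 1/a) gives v_a = √[μ(2/r₁ − 1/a_t)] = 8.76584 km/s.
First burn Δv₁ = |v_a − v₁| = 6.541 km/s.
At r₂, v₂ = √(μ/r₂) = 34.56 km/s.
Transfer-orbit speed at r₂: v_p = √[μ(2/r₂ − 1/a_t)] = 44.69 km/s.
Second burn Δv₂ = |v₂ − v_p| = 10.13 km/s.
Total Δv = Δv₁ + Δv₂ = 16.67 km/s.

Δv = 16.67 km/s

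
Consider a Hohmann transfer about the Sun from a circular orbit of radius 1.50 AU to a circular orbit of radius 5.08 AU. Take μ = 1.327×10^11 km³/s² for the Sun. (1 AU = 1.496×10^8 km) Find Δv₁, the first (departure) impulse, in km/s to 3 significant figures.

In km: r₁ = 1.50 × 1.496×10^8 = 2.244×10^8 km; r₂ = 5.08 × 1.496×10^8 = 7.59968×10^8 km.
Transfer-ellipse semi-major axis a_t = (r₁ + r₂)/2 = (2.244×10^8 + 7.59968×10^8)/2 = 4.92184×10^8 km.
Circular speed at r = 2.244×10^8 km: v_c = √(μ/r) = 24.32 km/s.
Vis-viva on the transfer ellipse at r = 2.244×10^8 km gives v_t = √[μ(2/r − 1/a_t)] = 30.22 km/s.
Δv₁ = |v_t − v_c| = |30.22 − 24.32| = 5.900 km/s.

Δv₁ = 5.90 km/s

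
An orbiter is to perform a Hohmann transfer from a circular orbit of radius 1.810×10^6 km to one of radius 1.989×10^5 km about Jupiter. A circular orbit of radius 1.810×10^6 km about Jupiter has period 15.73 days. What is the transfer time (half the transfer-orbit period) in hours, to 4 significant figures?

t = 78.03 hours

From Kepler's third law T² = 4π²r³/μ at r = 1.810×10^6 km, T = 15.73 days = 15.73 × 86400 s = 1.359072×10^6 s: μ = 4π²r³/T² = 1.26739×10^8 km³/s².
Semi-major axis of the transfer orbit: a_t = (1.810×10^6 + 1.989×10^5)/2 = 1.00445×10^6 km.
Transfer time t = π√(a_t³/μ) = π√((1.00445×10^6)³ / 1.26739×10^8) = 2.809×10^5 s.
Converting: 2.809×10^5 s ÷ 3600 s/hour = 78.03 hours.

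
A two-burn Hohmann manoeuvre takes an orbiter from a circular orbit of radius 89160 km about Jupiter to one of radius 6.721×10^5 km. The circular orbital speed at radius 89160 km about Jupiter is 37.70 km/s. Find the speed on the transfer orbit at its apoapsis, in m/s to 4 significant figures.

From the circular-orbit relation v² = μ/r at r = 89160 km: μ = v²r = (37.70)² × 89160 = 1.26722×10^8 km³/s².
The Hohmann ellipse has a_t = (r₁ + r₂)/2 = 3.8063×10^5 km.
At apoapsis, r = 6.721×10^5 km.
Vis-viva: v = √[μ(2/r − 1/a_t)] = √[1.26722×10^8 × (2/6.721×10^5 − 1/3.8063×10^5)] = 6.646 km/s.

v = 6646 m/s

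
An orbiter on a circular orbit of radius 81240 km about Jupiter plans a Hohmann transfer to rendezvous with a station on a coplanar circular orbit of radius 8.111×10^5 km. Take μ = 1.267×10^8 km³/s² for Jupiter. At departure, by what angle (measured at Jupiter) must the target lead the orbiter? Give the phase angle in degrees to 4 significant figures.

φ = 106.6°

Transfer-ellipse semi-major axis a_t = (r₁ + r₂)/2 = (81240 + 8.111×10^5)/2 = 4.4617×10^5 km.
Transfer time t = π√(a_t³/μ) = 83179 s.
Target angular speed ω₂ = √(μ/r₂³) = 1.5409×10^-5 rad/s.
Angle swept by the target during transfer: ω₂·t = 1.2817 rad = 73.44°.
Arrival is 180° from departure on the ellipse, so φ = 180° − 73.44° = 106.6°.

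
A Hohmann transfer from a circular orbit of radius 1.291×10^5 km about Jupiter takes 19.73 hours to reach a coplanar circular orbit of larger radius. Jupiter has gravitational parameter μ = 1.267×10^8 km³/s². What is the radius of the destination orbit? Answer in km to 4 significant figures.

Transfer time t = 19.73 hours = 71028 s, and t = π√(a_t³/μ).
So a_t = (μ t²/π²)^(1/3) = (1.267×10^8 × (71028)² / π²)^(1/3) = 4.0159×10^5 km.
Since a_t = (r₁ + r₂)/2, r₂ = 2a_t − r₁ = 2×4.0159×10^5 − 1.291×10^5 = 6.7408×10^5 km.

r₂ = 6.741×10^5 km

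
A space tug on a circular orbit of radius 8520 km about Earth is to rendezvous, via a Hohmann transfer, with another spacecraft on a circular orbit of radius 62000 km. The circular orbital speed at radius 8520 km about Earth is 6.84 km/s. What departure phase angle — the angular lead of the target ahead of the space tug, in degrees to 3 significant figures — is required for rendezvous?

From the circular-orbit relation v² = μ/r at r = 8520 km: μ = v²r = (6.84)² × 8520 = 3.98613×10^5 km³/s².
The Hohmann ellipse has a_t = (r₁ + r₂)/2 = 35260 km.
The half-period of the transfer ellipse is t = π√(a_t³/μ) = 32946 s.
Target angular speed ω₂ = √(μ/r₂³) = 4.0897×10^-5 rad/s.
Angle swept by the target during transfer: ω₂·t = 1.3474 rad = 77.20°.
The space tug traverses 180° on the transfer ellipse, so the target must lead by 180° − 77.20° = 103°.

φ = 103°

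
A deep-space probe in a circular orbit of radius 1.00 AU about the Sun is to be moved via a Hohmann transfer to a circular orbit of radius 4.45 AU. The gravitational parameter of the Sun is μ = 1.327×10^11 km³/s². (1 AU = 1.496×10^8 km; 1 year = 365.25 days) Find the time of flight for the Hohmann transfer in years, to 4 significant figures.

t = 2.249 years

In km: r₁ = 1.00 × 1.496×10^8 = 1.496×10^8 km; r₂ = 4.45 × 1.496×10^8 = 6.6572×10^8 km.
Transfer-ellipse semi-major axis a_t = (r₁ + r₂)/2 = (1.496×10^8 + 6.6572×10^8)/2 = 4.0766×10^8 km.
By Kepler's third law the transfer-orbit period is T = 2π√(a_t³/μ), so t = T/2 = 7.098×10^7 s.
Converting: 7.098×10^7 s ÷ 3.15576×10^7 s/year (365.25 × 86400) = 2.249 years.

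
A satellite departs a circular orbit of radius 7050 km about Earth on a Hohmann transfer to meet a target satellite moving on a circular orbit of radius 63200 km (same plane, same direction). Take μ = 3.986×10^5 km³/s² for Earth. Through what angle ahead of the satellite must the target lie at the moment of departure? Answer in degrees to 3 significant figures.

φ = 105°

Semi-major axis of the transfer orbit: a_t = (7050 + 63200)/2 = 35125 km.
Transfer time t = π√(a_t³/μ) = 32757 s.
The target's mean motion on its circular orbit is ω₂ = √(μ/r₂³) = 3.9737×10^-5 rad/s.
Angle swept by the target during transfer: ω₂·t = 1.3017 rad = 74.58°.
The satellite traverses 180° on the transfer ellipse, so the target must lead by 180° − 74.58° = 105°.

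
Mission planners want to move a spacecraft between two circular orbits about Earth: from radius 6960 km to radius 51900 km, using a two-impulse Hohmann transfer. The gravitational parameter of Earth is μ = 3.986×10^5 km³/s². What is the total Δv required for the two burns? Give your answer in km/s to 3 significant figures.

Δv = 3.91 km/s

The Hohmann ellipse has a_t = (r₁ + r₂)/2 = 29430 km.
Circular speed at r₁: v₁ = √(μ/r₁) = √(3.986×10^5/6960) = 7.568 km/s.
Transfer-orbit speed at r₁ (v² = μ(2/r − 1/a)): v_p = √[μ(2/r₁ − 1/a_t)] = 10.05 km/s.
First burn Δv₁ = |v_p − v₁| = 2.482 km/s.
Circular speed at r₂: v₂ = √(μ/r₂) = 2.7713 km/s.
Transfer-orbit speed at r₂: v_a = √[μ(2/r₂ − 1/a_t)] = 1.3477 km/s.
Second burn Δv₂ = |v₂ − v_a| = 1.424 km/s.
Total Δv = Δv₁ + Δv₂ = 3.906 km/s.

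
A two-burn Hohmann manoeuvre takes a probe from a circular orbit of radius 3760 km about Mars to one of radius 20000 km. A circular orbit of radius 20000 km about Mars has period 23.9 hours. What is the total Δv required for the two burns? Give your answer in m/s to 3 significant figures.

Δv = 1640 m/s

From Kepler's third law T² = 4π²r³/μ at r = 20000 km, T = 23.9 hours = 23.9 × 3600 s = 86040 s: μ = 4π²r³/T² = 42662.8 km³/s².
Semi-major axis of the transfer orbit: a_t = (3760 + 20000)/2 = 11880 km.
Circular speed at r₁: v₁ = √(μ/r₁) = √(42662.8/3760) = 3.3685 km/s.
Transfer-orbit speed at r₁ (vis-viva): v_p = √[μ(2/r₁ − 1/a_t)] = 4.3706 km/s.
First burn Δv₁ = |v_p − v₁| = 1.002 km/s.
Circular speed at r₂: v₂ = √(μ/r₂) = 1.46053 km/s.
Transfer-orbit speed at r₂: v_a = √[μ(2/r₂ − 1/a_t)] = 0.821666 km/s.
Second burn Δv₂ = |v₂ − v_a| = 0.6389 km/s.
Total Δv = Δv₁ + Δv₂ = 1.641 km/s.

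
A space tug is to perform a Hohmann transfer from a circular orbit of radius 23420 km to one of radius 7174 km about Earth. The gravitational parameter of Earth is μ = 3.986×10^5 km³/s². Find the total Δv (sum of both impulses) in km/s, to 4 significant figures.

Δv = 3.069 km/s

Semi-major axis of the transfer orbit: a_t = (23420 + 7174)/2 = 15297 km.
At r₁ the circular-orbit speed is v₁ = √(μ/r₁) = 4.125 km/s.
Transfer-orbit speed at r₁ (vis-viva equation): v_a = √[μ(2/r₁ − 1/a_t)] = 2.825 km/s.
First burn Δv₁ = |v_a − v₁| = 1.300 km/s.
At r₂, v₂ = √(μ/r₂) = 7.454 km/s.
Transfer-orbit speed at r₂: v_p = √[μ(2/r₂ − 1/a_t)] = 9.223 km/s.
Second burn Δv₂ = |v₂ − v_p| = 1.769 km/s.
Total Δv = Δv₁ + Δv₂ = 3.069 km/s.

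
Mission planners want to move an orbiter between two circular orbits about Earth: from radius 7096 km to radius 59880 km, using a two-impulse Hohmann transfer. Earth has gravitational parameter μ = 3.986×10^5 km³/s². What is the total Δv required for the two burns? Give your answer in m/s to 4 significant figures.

Δv = 3920 m/s

Transfer-ellipse semi-major axis a_t = (r₁ + r₂)/2 = (7096 + 59880)/2 = 33488 km.
At r₁ the circular-orbit speed is v₁ = √(μ/r₁) = 7.49483 km/s.
On the transfer ellipse at r₁, vis-viva gives v_p = √[μ(2/r₁ − 1/a_t)] = 10.0221 km/s.
First burn Δv₁ = |v_p − v₁| = 2.5273 km/s.
Circular speed at r₂: v₂ = √(μ/r₂) = 2.58005 km/s.
Transfer-orbit speed at r₂: v_a = √[μ(2/r₂ − 1/a_t)] = 1.18765 km/s.
Second burn Δv₂ = |v₂ − v_a| = 1.3924 km/s.
Δv = Δv₁ + Δv₂ = 2.5273 + 1.3924 = 3.920 km/s.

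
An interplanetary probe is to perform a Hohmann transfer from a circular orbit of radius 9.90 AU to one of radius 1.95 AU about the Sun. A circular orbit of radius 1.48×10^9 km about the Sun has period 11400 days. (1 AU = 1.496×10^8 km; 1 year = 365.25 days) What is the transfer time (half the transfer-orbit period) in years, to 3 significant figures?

t = 7.23 years

From Kepler's third law T² = 4π²r³/μ at r = 1.48×10^9 km, T = 11400 days = 11400 × 86400 s = 9.8496×10^8 s: μ = 4π²r³/T² = 1.31919×10^11 km³/s².
In km: r₁ = 9.90 × 1.496×10^8 = 1.48104×10^9 km; r₂ = 1.95 × 1.496×10^8 = 2.9172×10^8 km.
Semi-major axis of the transfer orbit: a_t = (1.48104×10^9 + 2.9172×10^8)/2 = 8.8638×10^8 km.
Transfer time t = π√(a_t³/μ) = π√((8.8638×10^8)³ / 1.31919×10^11) = 2.283×10^8 s.
Converting: 2.283×10^8 s ÷ 3.15576×10^7 s/year (365.25 × 86400) = 7.23 years.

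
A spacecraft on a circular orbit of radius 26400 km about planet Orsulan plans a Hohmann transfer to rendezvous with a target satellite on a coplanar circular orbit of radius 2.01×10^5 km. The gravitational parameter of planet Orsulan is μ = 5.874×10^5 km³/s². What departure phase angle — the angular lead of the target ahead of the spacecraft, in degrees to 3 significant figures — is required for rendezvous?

φ = 103°

Semi-major axis of the transfer orbit: a_t = (26400 + 2.010×10^5)/2 = 1.137×10^5 km.
The half-period of the transfer ellipse is t = π√(a_t³/μ) = 1.5715×10^5 s.
The target's mean motion on its circular orbit is ω₂ = √(μ/r₂³) = 8.5050×10^-6 rad/s.
Angle swept by the target during transfer: ω₂·t = 1.3366 rad = 76.58°.
Arrival is 180° from departure on the ellipse, so φ = 180° − 76.58° = 103°.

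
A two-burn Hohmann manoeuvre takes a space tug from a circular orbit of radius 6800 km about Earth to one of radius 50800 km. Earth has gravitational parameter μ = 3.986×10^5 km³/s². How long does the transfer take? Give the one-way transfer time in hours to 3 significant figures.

t = 6.76 hours

The Hohmann ellipse has a_t = (r₁ + r₂)/2 = 28800 km.
Half the transfer-orbit period gives t = π√(a_t³/μ) = 24320 s.
Converting: 24320 s ÷ 3600 s/hour = 6.76 hours.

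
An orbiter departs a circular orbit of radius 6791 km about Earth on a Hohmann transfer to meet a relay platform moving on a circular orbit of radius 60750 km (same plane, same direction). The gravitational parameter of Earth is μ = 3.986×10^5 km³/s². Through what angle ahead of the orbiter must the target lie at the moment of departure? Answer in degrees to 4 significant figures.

φ = 105.4°

Transfer-ellipse semi-major axis a_t = (r₁ + r₂)/2 = (6791 + 60750)/2 = 33770.5 km.
The half-period of the transfer ellipse is t = π√(a_t³/μ) = 30880 s.
Target angular speed ω₂ = √(μ/r₂³) = 4.216×10^-5 rad/s.
Angle swept by the target during transfer: ω₂·t = 1.302 rad = 74.60°.
Arrival is 180° from departure on the ellipse, so φ = 180° − 74.60° = 105.4°.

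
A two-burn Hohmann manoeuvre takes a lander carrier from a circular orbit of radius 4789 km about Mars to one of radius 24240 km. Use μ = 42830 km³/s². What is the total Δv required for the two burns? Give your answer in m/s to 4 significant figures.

Δv = 1440 m/s

Transfer-ellipse semi-major axis a_t = (r₁ + r₂)/2 = (4789 + 24240)/2 = 14514.5 km.
Circular speed at r₁: v₁ = √(μ/r₁) = √(42830/4789) = 2.99055 km/s.
On the transfer ellipse at r₁, vis-viva gives v_p = √[μ(2/r₁ − 1/a_t)] = 3.86471 km/s.
First burn Δv₁ = |v_p − v₁| = 0.8742 km/s.
At r₂, v₂ = √(μ/r₂) = 1.32925 km/s.
Transfer-orbit speed at r₂: v_a = √[μ(2/r₂ − 1/a_t)] = 0.763535 km/s.
Second burn Δv₂ = |v₂ − v_a| = 0.5657 km/s.
Total Δv = Δv₁ + Δv₂ = 1.440 km/s.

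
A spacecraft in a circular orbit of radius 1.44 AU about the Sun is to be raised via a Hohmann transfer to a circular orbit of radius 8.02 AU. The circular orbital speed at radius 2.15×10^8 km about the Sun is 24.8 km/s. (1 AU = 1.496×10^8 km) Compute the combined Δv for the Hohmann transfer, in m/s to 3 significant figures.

Δv = 12200 m/s

From the circular-orbit relation v² = μ/r at r = 2.15×10^8 km: μ = v²r = (24.8)² × 2.15×10^8 = 1.32234×10^11 km³/s².
In km: r₁ = 1.44 × 1.496×10^8 = 2.15424×10^8 km; r₂ = 8.02 × 1.496×10^8 = 1.199792×10^9 km.
Transfer-ellipse semi-major axis a_t = (r₁ + r₂)/2 = (2.15424×10^8 + 1.199792×10^9)/2 = 7.07608×10^8 km.
At r₁ the circular-orbit speed is v₁ = √(μ/r₁) = 24.7756 km/s.
On the transfer ellipse at r₁, vis-viva gives v_p = √[μ(2/r₁ − 1/a_t)] = 32.2612 km/s.
First burn Δv₁ = |v_p − v₁| = 7.486 km/s.
At r₂, v₂ = √(μ/r₂) = 10.4983 km/s.
Transfer-orbit speed at r₂: v_a = √[μ(2/r₂ − 1/a_t)] = 5.79253 km/s.
Second burn Δv₂ = |v₂ − v_a| = 4.706 km/s.
Total Δv = Δv₁ + Δv₂ = 12.19 km/s.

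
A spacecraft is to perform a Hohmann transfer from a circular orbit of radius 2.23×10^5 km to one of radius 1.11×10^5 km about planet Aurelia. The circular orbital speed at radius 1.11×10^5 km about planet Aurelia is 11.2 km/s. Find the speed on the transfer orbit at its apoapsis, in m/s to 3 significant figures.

From the circular-orbit relation v² = μ/r at r = 1.11×10^5 km: μ = v²r = (11.2)² × 1.11×10^5 = 1.39238×10^7 km³/s².
Semi-major axis of the transfer orbit: a_t = (2.230×10^5 + 1.110×10^5)/2 = 1.670×10^5 km.
At apoapsis, r = 2.230×10^5 km.
Vis-viva: v = √[μ(2/r − 1/a_t)] = √[1.39238×10^7 × (2/2.230×10^5 − 1/1.670×10^5)] = 6.442 km/s.

v = 6440 m/s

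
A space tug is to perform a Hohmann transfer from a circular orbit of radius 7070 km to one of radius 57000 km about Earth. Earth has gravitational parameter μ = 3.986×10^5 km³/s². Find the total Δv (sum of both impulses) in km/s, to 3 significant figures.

Δv = 3.91 km/s

The Hohmann ellipse has a_t = (r₁ + r₂)/2 = 32035 km.
At r₁ the circular-orbit speed is v₁ = √(μ/r₁) = 7.5086 km/s.
On the transfer ellipse at r₁, v² = μ(2/r − 1/a) gives v_p = √[μ(2/r₁ − 1/a_t)] = 10.016 km/s.
First burn Δv₁ = |v_p − v₁| = 2.507 km/s.
Circular speed at r₂: v₂ = √(μ/r₂) = 2.644 km/s.
Transfer-orbit speed at r₂: v_a = √[μ(2/r₂ − 1/a_t)] = 1.242 km/s.
Second burn Δv₂ = |v₂ − v_a| = 1.402 km/s.
Δv = Δv₁ + Δv₂ = 2.507 + 1.402 = 3.909 km/s.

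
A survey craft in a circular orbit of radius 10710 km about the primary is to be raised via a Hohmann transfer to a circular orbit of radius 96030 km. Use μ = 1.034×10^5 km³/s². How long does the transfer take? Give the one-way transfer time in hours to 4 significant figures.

t = 33.46 hours

Semi-major axis of the transfer orbit: a_t = (10710 + 96030)/2 = 53370 km.
Half the transfer-orbit period gives t = π√(a_t³/μ) = 1.2046×10^5 s.
Converting: 1.2046×10^5 s ÷ 3600 s/hour = 33.46 hours.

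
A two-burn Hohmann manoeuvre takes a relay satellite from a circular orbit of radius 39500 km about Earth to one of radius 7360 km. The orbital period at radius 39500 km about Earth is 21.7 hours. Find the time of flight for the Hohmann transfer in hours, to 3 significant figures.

t = 4.96 hours

From Kepler's third law T² = 4π²r³/μ at r = 39500 km, T = 21.7 hours = 21.7 × 3600 s = 78120 s: μ = 4π²r³/T² = 3.98682×10^5 km³/s².
Transfer-ellipse semi-major axis a_t = (r₁ + r₂)/2 = (39500 + 7360)/2 = 23430 km.
Half the transfer-orbit period gives t = π√(a_t³/μ) = 17840 s.
Converting: 17840 s ÷ 3600 s/hour = 4.96 hours.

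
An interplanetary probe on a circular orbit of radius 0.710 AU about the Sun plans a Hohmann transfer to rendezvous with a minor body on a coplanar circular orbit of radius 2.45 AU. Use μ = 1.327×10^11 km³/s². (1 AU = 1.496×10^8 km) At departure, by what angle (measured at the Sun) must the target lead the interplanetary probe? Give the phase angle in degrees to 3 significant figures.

In km: r₁ = 0.710 × 1.496×10^8 = 1.06216×10^8 km; r₂ = 2.45 × 1.496×10^8 = 3.6652×10^8 km.
Transfer-ellipse semi-major axis a_t = (r₁ + r₂)/2 = (1.06216×10^8 + 3.6652×10^8)/2 = 2.36368×10^8 km.
The half-period of the transfer ellipse is t = π√(a_t³/μ) = 3.134×10^7 s.
The target's mean motion on its circular orbit is ω₂ = √(μ/r₂³) = 5.191×10^-8 rad/s.
Angle swept by the target during transfer: ω₂·t = 1.627 rad = 93.22°.
Arrival is 180° from departure on the ellipse, so φ = 180° − 93.22° = 86.8°.

φ = 86.8°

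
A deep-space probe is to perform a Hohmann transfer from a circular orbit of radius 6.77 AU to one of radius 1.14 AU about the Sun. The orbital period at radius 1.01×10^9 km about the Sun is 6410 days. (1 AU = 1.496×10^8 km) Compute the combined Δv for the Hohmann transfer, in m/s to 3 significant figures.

From Kepler's third law T² = 4π²r³/μ at r = 1.01×10^9 km, T = 6410 days = 6410 × 86400 s = 5.53824×10^8 s: μ = 4π²r³/T² = 1.32611×10^11 km³/s².
In km: r₁ = 6.77 × 1.496×10^8 = 1.012792×10^9 km; r₂ = 1.14 × 1.496×10^8 = 1.70544×10^8 km.
The Hohmann ellipse has a_t = (r₁ + r₂)/2 = 5.91668×10^8 km.
Circular speed at r₁: v₁ = √(μ/r₁) = √(1.32611×10^11/1.012792×10^9) = 11.4427 km/s.
Transfer-orbit speed at r₁ (vis-viva equation): v_a = √[μ(2/r₁ − 1/a_t)] = 6.14341 km/s.
First burn Δv₁ = |v_a − v₁| = 5.299 km/s.
At r₂, v₂ = √(μ/r₂) = 27.885 km/s.
Transfer-orbit speed at r₂: v_p = √[μ(2/r₂ − 1/a_t)] = 36.483 km/s.
Second burn Δv₂ = |v₂ − v_p| = 8.598 km/s.
Total Δv = Δv₁ + Δv₂ = 13.90 km/s.

Δv = 13900 m/s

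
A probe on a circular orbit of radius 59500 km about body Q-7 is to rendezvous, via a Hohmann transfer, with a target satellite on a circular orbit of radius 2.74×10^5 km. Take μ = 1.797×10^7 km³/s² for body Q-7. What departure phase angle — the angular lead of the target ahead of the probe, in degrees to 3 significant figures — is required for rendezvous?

The Hohmann ellipse has a_t = (r₁ + r₂)/2 = 1.6675×10^5 km.
Transfer time t = π√(a_t³/μ) = 50463 s.
Target angular speed ω₂ = √(μ/r₂³) = 2.9556×10^-5 rad/s.
Angle swept by the target during transfer: ω₂·t = 1.4915 rad = 85.46°.
The probe traverses 180° on the transfer ellipse, so the target must lead by 180° − 85.46° = 94.5°.

φ = 94.5°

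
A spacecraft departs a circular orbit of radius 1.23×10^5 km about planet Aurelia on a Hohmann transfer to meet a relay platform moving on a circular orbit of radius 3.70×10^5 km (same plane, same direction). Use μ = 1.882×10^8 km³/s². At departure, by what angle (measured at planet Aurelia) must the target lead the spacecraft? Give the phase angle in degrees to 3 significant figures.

φ = 82.1°

Transfer-ellipse semi-major axis a_t = (r₁ + r₂)/2 = (1.230×10^5 + 3.700×10^5)/2 = 2.465×10^5 km.
Transfer time t = π√(a_t³/μ) = 28026 s.
Target angular speed ω₂ = √(μ/r₂³) = 6.0955×10^-5 rad/s.
Angle swept by the target during transfer: ω₂·t = 1.7083 rad = 97.88°.
The spacecraft traverses 180° on the transfer ellipse, so the target must lead by 180° − 97.88° = 82.1°.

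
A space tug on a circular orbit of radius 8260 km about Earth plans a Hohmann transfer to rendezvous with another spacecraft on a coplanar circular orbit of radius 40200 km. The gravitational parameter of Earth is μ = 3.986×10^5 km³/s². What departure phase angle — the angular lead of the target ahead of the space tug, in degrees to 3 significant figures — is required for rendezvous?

φ = 95.8°

The Hohmann ellipse has a_t = (r₁ + r₂)/2 = 24230 km.
Transfer time t = π√(a_t³/μ) = 18768 s.
The target's mean motion on its circular orbit is ω₂ = √(μ/r₂³) = 7.8330×10^-5 rad/s.
Angle swept by the target during transfer: ω₂·t = 1.4701 rad = 84.23°.
Arrival is 180° from departure on the ellipse, so φ = 180° − 84.23° = 95.8°.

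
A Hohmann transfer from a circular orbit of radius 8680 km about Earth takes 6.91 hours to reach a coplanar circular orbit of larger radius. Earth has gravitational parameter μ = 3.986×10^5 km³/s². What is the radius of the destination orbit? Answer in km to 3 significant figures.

r₂ = 49800 km

Transfer time t = 6.91 hours = 24876 s, and t = π√(a_t³/μ).
So a_t = (μ t²/π²)^(1/3) = (3.986×10^5 × (24876)² / π²)^(1/3) = 29237 km.
Since a_t = (r₁ + r₂)/2, r₂ = 2a_t − r₁ = 2×29237 − 8680 = 49794 km.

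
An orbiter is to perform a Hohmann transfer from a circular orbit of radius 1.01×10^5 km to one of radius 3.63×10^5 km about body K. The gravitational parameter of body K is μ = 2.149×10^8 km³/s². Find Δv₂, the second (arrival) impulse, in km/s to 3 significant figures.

Semi-major axis of the transfer orbit: a_t = (1.010×10^5 + 3.630×10^5)/2 = 2.320×10^5 km.
On the circular orbit at r = 3.630×10^5 km, v_c = √(μ/r) = 24.331 km/s.
Transfer-orbit speed at the same r (vis-viva, a = a_t): v_t = √[μ(2/r − 1/a_t)] = 16.054 km/s.
Δv₂ = |v_t − v_c| = |16.054 − 24.331| = 8.277 km/s.

Δv₂ = 8.28 km/s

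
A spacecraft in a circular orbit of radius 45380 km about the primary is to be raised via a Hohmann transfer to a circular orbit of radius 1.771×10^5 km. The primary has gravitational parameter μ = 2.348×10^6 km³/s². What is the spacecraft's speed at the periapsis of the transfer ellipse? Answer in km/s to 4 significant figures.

v = 9.076 km/s

Transfer-ellipse semi-major axis a_t = (r₁ + r₂)/2 = (45380 + 1.771×10^5)/2 = 1.1124×10^5 km.
At periapsis, r = 45380 km.
From the vis-viva equation, v = √[μ(2/r − 1/a_t)] = 9.076 km/s.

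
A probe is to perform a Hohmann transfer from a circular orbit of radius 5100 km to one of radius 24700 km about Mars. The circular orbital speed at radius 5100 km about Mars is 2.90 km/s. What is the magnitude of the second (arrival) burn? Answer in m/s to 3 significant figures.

Δv₂ = 547 m/s

From the circular-orbit relation v² = μ/r at r = 5100 km: μ = v²r = (2.90)² × 5100 = 42891.0 km³/s².
The Hohmann ellipse has a_t = (r₁ + r₂)/2 = 14900 km.
On the circular orbit at r = 24700 km, v_c = √(μ/r) = 1.31775 km/s.
Vis-viva on the transfer ellipse at r = 24700 km gives v_t = √[μ(2/r − 1/a_t)] = 0.770951 km/s.
Δv₂ = |v_t − v_c| = |0.770951 − 1.31775| = 0.5468 km/s.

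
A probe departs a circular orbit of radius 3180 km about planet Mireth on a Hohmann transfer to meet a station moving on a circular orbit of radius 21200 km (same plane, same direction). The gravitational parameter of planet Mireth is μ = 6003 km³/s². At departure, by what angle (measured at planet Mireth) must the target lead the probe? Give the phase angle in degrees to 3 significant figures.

Semi-major axis of the transfer orbit: a_t = (3180 + 21200)/2 = 12190 km.
Transfer time t = π√(a_t³/μ) = 54572 s.
Target angular speed ω₂ = √(μ/r₂³) = 2.5100×10^-5 rad/s.
Angle swept by the target during transfer: ω₂·t = 1.3698 rad = 78.48°.
Arrival is 180° from departure on the ellipse, so φ = 180° − 78.48° = 102°.

φ = 102°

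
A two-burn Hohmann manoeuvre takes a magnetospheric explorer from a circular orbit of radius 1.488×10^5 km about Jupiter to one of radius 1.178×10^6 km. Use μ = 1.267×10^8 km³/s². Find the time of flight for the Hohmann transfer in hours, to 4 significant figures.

Semi-major axis of the transfer orbit: a_t = (1.488×10^5 + 1.178×10^6)/2 = 6.634×10^5 km.
Transfer time t = π√(a_t³/μ) = π√((6.634×10^5)³ / 1.267×10^8) = 1.508×10^5 s.
Converting: 1.508×10^5 s ÷ 3600 s/hour = 41.89 hours.

t = 41.89 hours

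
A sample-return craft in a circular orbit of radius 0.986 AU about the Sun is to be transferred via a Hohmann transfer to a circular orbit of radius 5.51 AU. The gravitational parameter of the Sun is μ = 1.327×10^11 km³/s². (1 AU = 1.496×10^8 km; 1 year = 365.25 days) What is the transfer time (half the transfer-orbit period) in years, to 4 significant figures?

t = 2.927 years

In km: r₁ = 0.986 × 1.496×10^8 = 1.475056×10^8 km; r₂ = 5.51 × 1.496×10^8 = 8.24296×10^8 km.
Transfer-ellipse semi-major axis a_t = (r₁ + r₂)/2 = (1.475056×10^8 + 8.24296×10^8)/2 = 4.859008×10^8 km.
Transfer time t = π√(a_t³/μ) = π√((4.859008×10^8)³ / 1.327×10^11) = 9.237×10^7 s.
Converting: 9.237×10^7 s ÷ 3.15576×10^7 s/year (365.25 × 86400) = 2.927 years.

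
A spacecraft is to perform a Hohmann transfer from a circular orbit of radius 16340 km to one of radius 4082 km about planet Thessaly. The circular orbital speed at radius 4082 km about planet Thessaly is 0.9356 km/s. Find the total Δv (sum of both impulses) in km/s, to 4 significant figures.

Δv = 0.4199 km/s

From the circular-orbit relation v² = μ/r at r = 4082 km: μ = v²r = (0.9356)² × 4082 = 3573.17 km³/s².
Semi-major axis of the transfer orbit: a_t = (16340 + 4082)/2 = 10211 km.
Circular speed at r₁: v₁ = √(μ/r₁) = √(3573.17/16340) = 0.46763 km/s.
Transfer-orbit speed at r₁ (v² = μ(2/r − 1/a)): v_a = √[μ(2/r₁ − 1/a_t)] = 0.29567 km/s.
First burn Δv₁ = |v_a − v₁| = 0.1720 km/s.
Circular speed at r₂: v₂ = √(μ/r₂) = 0.93560 km/s.
Transfer-orbit speed at r₂: v_p = √[μ(2/r₂ − 1/a_t)] = 1.1835 km/s.
Second burn Δv₂ = |v₂ − v_p| = 0.2479 km/s.
Total Δv = Δv₁ + Δv₂ = 0.4199 km/s.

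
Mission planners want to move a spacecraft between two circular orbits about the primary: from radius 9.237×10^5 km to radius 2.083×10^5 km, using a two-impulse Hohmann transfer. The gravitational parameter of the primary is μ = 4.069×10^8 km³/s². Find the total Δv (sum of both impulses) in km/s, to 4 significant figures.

Transfer-ellipse semi-major axis a_t = (r₁ + r₂)/2 = (9.237×10^5 + 2.083×10^5)/2 = 5.660×10^5 km.
At r₁ the circular-orbit speed is v₁ = √(μ/r₁) = 20.9884 km/s.
On the transfer ellipse at r₁, vis-viva gives v_a = √[μ(2/r₁ − 1/a_t)] = 12.7325 km/s.
First burn Δv₁ = |v_a − v₁| = 8.256 km/s.
Circular speed at r₂: v₂ = √(μ/r₂) = 44.20 km/s.
Transfer-orbit speed at r₂: v_p = √[μ(2/r₂ − 1/a_t)] = 56.46 km/s.
Second burn Δv₂ = |v₂ − v_p| = 12.26 km/s.
Δv = Δv₁ + Δv₂ = 8.256 + 12.26 = 20.52 km/s.

Δv = 20.52 km/s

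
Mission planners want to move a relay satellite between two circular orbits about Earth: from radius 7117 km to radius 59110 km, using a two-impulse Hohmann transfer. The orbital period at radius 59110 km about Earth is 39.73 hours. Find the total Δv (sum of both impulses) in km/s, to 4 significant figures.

From Kepler's third law T² = 4π²r³/μ at r = 59110 km, T = 39.73 hours = 39.73 × 3600 s = 1.43028×10^5 s: μ = 4π²r³/T² = 3.98566×10^5 km³/s².
The Hohmann ellipse has a_t = (r₁ + r₂)/2 = 33113.5 km.
At r₁ the circular-orbit speed is v₁ = √(μ/r₁) = 7.483 km/s.
Transfer-orbit speed at r₁ (vis-viva equation): v_p = √[μ(2/r₁ − 1/a_t)] = 9.998 km/s.
First burn Δv₁ = |v_p − v₁| = 2.515 km/s.
Circular speed at r₂: v₂ = √(μ/r₂) = 2.597 km/s.
Transfer-orbit speed at r₂: v_a = √[μ(2/r₂ − 1/a_t)] = 1.204 km/s.
Second burn Δv₂ = |v₂ − v_a| = 1.393 km/s.
Δv = Δv₁ + Δv₂ = 2.515 + 1.393 = 3.908 km/s.

Δv = 3.908 km/s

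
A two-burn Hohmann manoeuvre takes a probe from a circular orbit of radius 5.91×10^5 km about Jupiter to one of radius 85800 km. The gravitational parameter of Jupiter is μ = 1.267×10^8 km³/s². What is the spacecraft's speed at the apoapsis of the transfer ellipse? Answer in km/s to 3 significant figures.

v = 7.37 km/s

The Hohmann ellipse has a_t = (r₁ + r₂)/2 = 3.384×10^5 km.
The apoapsis of the transfer ellipse is at r = 5.910×10^5 km.
Vis-viva: v = √[μ(2/r − 1/a_t)] = √[1.267×10^8 × (2/5.910×10^5 − 1/3.384×10^5)] = 7.373 km/s.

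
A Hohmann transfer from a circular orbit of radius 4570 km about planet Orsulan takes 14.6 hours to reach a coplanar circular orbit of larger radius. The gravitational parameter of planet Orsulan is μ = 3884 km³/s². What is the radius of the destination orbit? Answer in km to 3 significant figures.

r₂ = 16000 km

Transfer time t = 14.6 hours = 52560 s, and t = π√(a_t³/μ).
So a_t = (μ t²/π²)^(1/3) = (3884 × (52560)² / π²)^(1/3) = 10282 km.
Since a_t = (r₁ + r₂)/2, r₂ = 2a_t − r₁ = 2×10282 − 4570 = 15994 km.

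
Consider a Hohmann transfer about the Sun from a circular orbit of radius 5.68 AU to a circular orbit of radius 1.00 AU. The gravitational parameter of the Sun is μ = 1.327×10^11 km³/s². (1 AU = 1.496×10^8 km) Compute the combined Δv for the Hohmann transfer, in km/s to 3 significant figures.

Δv = 14.7 km/s

In km: r₁ = 5.68 × 1.496×10^8 = 8.49728×10^8 km; r₂ = 1.00 × 1.496×10^8 = 1.496×10^8 km.
Semi-major axis of the transfer orbit: a_t = (8.49728×10^8 + 1.496×10^8)/2 = 4.99664×10^8 km.
At r₁ the circular-orbit speed is v₁ = √(μ/r₁) = 12.4967 km/s.
On the transfer ellipse at r₁, vis-viva gives v_a = √[μ(2/r₁ − 1/a_t)] = 6.83789 km/s.
First burn Δv₁ = |v_a − v₁| = 5.6588 km/s.
Circular speed at r₂: v₂ = √(μ/r₂) = 29.7831 km/s.
Transfer-orbit speed at r₂: v_p = √[μ(2/r₂ − 1/a_t)] = 38.8392 km/s.
Second burn Δv₂ = |v₂ − v_p| = 9.0561 km/s.
Δv = Δv₁ + Δv₂ = 5.6588 + 9.0561 = 14.71 km/s.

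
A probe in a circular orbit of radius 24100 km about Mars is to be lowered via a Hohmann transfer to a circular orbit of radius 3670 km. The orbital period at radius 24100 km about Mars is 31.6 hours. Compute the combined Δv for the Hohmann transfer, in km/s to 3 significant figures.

Δv = 1.73 km/s

From Kepler's third law T² = 4π²r³/μ at r = 24100 km, T = 31.6 hours = 31.6 × 3600 s = 1.1376×10^5 s: μ = 4π²r³/T² = 42700.4 km³/s².
The Hohmann ellipse has a_t = (r₁ + r₂)/2 = 13885 km.
Circular speed at r₁: v₁ = √(μ/r₁) = √(42700.4/24100) = 1.3311 km/s.
On the transfer ellipse at r₁, v² = μ(2/r − 1/a) gives v_a = √[μ(2/r₁ − 1/a_t)] = 0.68433 km/s.
First burn Δv₁ = |v_a − v₁| = 0.6468 km/s.
Circular speed at r₂: v₂ = √(μ/r₂) = 3.411 km/s.
Transfer-orbit speed at r₂: v_p = √[μ(2/r₂ − 1/a_t)] = 4.494 km/s.
Second burn Δv₂ = |v₂ − v_p| = 1.083 km/s.
Total Δv = Δv₁ + Δv₂ = 1.730 km/s.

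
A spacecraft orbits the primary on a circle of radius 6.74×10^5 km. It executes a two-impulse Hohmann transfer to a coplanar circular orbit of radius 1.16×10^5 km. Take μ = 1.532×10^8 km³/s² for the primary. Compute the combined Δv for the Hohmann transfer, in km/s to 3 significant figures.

Δv = 18.0 km/s

Transfer-ellipse semi-major axis a_t = (r₁ + r₂)/2 = (6.740×10^5 + 1.160×10^5)/2 = 3.950×10^5 km.
Circular speed at r₁: v₁ = √(μ/r₁) = √(1.532×10^8/6.740×10^5) = 15.076 km/s.
Transfer-orbit speed at r₁ (vis-viva): v_a = √[μ(2/r₁ − 1/a_t)] = 8.1701 km/s.
First burn Δv₁ = |v_a − v₁| = 6.906 km/s.
Circular speed at r₂: v₂ = √(μ/r₂) = 36.34 km/s.
Transfer-orbit speed at r₂: v_p = √[μ(2/r₂ − 1/a_t)] = 47.47 km/s.
Second burn Δv₂ = |v₂ − v_p| = 11.13 km/s.
Total Δv = Δv₁ + Δv₂ = 18.04 km/s.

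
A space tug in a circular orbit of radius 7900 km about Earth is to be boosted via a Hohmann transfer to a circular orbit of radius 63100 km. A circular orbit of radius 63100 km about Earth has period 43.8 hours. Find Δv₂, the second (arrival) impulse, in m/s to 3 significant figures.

From Kepler's third law T² = 4π²r³/μ at r = 63100 km, T = 43.8 hours = 43.8 × 3600 s = 1.5768×10^5 s: μ = 4π²r³/T² = 3.98928×10^5 km³/s².
Semi-major axis of the transfer orbit: a_t = (7900 + 63100)/2 = 35500 km.
On the circular orbit at r = 63100 km, v_c = √(μ/r) = 2.514 km/s.
Transfer-orbit speed at the same r (vis-viva, a = a_t): v_t = √[μ(2/r − 1/a_t)] = 1.186 km/s.
Δv₂ = |v_t − v_c| = |1.186 − 2.514| = 1.328 km/s.

Δv₂ = 1330 m/s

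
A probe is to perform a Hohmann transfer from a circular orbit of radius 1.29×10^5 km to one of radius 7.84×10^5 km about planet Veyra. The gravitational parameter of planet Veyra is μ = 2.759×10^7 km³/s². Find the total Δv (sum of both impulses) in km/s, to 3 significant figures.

Semi-major axis of the transfer orbit: a_t = (1.290×10^5 + 7.840×10^5)/2 = 4.565×10^5 km.
Circular speed at r₁: v₁ = √(μ/r₁) = √(2.759×10^7/1.290×10^5) = 14.624 km/s.
On the transfer ellipse at r₁, v² = μ(2/r − 1/a) gives v_p = √[μ(2/r₁ − 1/a_t)] = 19.165 km/s.
First burn Δv₁ = |v_p − v₁| = 4.541 km/s.
Circular speed at r₂: v₂ = √(μ/r₂) = 5.932 km/s.
Transfer-orbit speed at r₂: v_a = √[μ(2/r₂ − 1/a_t)] = 3.153 km/s.
Second burn Δv₂ = |v₂ − v_a| = 2.779 km/s.
Δv = Δv₁ + Δv₂ = 4.541 + 2.779 = 7.320 km/s.

Δv = 7.32 km/s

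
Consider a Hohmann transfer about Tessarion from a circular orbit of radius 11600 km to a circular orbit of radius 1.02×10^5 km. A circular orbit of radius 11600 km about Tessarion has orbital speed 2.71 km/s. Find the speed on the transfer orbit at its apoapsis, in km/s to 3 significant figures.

v = 0.413 km/s

From the circular-orbit relation v² = μ/r at r = 11600 km: μ = v²r = (2.71)² × 11600 = 85191.6 km³/s².
Transfer-ellipse semi-major axis a_t = (r₁ + r₂)/2 = (11600 + 1.020×10^5)/2 = 56800 km.
At apoapsis, r = 1.020×10^5 km.
Applying v² = μ(2/r − 1/a_t): v = 0.4130 km/s.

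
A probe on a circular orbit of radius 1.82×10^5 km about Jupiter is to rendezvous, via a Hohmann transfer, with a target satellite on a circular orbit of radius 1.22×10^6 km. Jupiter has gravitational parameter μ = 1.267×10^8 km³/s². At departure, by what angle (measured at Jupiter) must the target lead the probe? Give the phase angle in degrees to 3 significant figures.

The Hohmann ellipse has a_t = (r₁ + r₂)/2 = 7.010×10^5 km.
Transfer time t = π√(a_t³/μ) = 1.6381×10^5 s.
The target's mean motion on its circular orbit is ω₂ = √(μ/r₂³) = 8.3531×10^-6 rad/s.
Angle swept by the target during transfer: ω₂·t = 1.3683 rad = 78.40°.
The probe traverses 180° on the transfer ellipse, so the target must lead by 180° − 78.40° = 102°.

φ = 102°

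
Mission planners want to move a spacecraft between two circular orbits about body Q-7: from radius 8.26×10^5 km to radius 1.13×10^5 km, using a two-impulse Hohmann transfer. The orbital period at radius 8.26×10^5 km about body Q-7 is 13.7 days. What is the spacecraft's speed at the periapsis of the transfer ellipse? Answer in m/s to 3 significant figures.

v = 15700 m/s

From Kepler's third law T² = 4π²r³/μ at r = 8.26×10^5 km, T = 13.7 days = 13.7 × 86400 s = 1.18368×10^6 s: μ = 4π²r³/T² = 1.58793×10^7 km³/s².
Transfer-ellipse semi-major axis a_t = (r₁ + r₂)/2 = (8.260×10^5 + 1.130×10^5)/2 = 4.695×10^5 km.
The periapsis of the transfer ellipse is at r = 1.130×10^5 km.
Vis-viva: v = √[μ(2/r − 1/a_t)] = √[1.58793×10^7 × (2/1.130×10^5 − 1/4.695×10^5)] = 15.72 km/s.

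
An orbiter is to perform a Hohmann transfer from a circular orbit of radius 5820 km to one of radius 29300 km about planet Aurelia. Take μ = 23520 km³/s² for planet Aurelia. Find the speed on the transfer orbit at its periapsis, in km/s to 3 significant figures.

v = 2.60 km/s

Transfer-ellipse semi-major axis a_t = (r₁ + r₂)/2 = (5820 + 29300)/2 = 17560 km.
At periapsis, r = 5820 km.
Vis-viva: v = √[μ(2/r − 1/a_t)] = √[23520 × (2/5820 − 1/17560)] = 2.597 km/s.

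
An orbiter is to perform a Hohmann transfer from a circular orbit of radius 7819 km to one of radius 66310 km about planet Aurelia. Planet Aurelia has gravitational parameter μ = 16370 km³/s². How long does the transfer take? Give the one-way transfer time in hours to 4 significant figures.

t = 48.67 hours

The Hohmann ellipse has a_t = (r₁ + r₂)/2 = 37064.5 km.
Transfer time t = π√(a_t³/μ) = π√((37064.5)³ / 16370) = 1.752×10^5 s.
Converting: 1.752×10^5 s ÷ 3600 s/hour = 48.67 hours.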